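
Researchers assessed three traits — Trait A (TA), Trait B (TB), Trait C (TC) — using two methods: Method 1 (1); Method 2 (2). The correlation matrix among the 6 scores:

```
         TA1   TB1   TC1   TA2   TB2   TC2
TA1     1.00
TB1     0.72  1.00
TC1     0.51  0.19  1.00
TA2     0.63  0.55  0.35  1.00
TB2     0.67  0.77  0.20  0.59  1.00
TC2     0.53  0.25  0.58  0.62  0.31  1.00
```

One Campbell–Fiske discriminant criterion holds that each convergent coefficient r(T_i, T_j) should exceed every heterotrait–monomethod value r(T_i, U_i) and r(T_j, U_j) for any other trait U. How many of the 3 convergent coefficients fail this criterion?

2

Checking each validity diagonal entry against its comparison values:
TA (methods 1·2): 0.63 vs {0.72, 0.59, 0.51, 0.62} → fail.
TB (methods 1·2): 0.77 vs {0.72, 0.59, 0.19, 0.31} → pass.
TC (methods 1·2): 0.58 vs {0.51, 0.62, 0.19, 0.31} → fail.
2 of 3 fail.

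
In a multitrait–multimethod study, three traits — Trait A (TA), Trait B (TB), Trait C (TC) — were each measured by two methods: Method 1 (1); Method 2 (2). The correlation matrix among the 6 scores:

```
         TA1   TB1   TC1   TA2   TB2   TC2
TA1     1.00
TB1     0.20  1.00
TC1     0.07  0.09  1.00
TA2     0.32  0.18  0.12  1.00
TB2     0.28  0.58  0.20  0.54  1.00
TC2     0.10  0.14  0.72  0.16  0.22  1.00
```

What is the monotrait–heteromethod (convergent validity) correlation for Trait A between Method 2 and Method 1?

0.32

Same trait (TA), different methods: r(TA2, TA1) = 0.32.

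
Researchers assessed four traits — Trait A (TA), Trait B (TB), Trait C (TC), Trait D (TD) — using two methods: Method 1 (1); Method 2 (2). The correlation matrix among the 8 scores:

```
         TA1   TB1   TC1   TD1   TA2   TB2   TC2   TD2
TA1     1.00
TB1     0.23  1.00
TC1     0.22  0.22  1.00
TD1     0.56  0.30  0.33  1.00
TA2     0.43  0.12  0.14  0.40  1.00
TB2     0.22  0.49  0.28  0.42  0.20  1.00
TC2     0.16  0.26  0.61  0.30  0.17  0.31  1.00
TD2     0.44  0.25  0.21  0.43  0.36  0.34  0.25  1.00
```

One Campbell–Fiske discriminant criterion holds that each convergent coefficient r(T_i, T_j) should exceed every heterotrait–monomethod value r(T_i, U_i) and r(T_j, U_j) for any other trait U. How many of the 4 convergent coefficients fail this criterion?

Each convergent coefficient versus the relevant comparison correlations:
TA (methods 1·2): 0.43 vs {0.23, 0.20, 0.22, 0.17, 0.56, 0.36} → fail.
TB (methods 1·2): 0.49 vs {0.23, 0.20, 0.22, 0.31, 0.30, 0.34} → pass.
TC (methods 1·2): 0.61 vs {0.22, 0.17, 0.22, 0.31, 0.33, 0.25} → pass.
TD (methods 1·2): 0.43 vs {0.56, 0.36, 0.30, 0.34, 0.33, 0.25} → fail.
2 of 4 fail.

2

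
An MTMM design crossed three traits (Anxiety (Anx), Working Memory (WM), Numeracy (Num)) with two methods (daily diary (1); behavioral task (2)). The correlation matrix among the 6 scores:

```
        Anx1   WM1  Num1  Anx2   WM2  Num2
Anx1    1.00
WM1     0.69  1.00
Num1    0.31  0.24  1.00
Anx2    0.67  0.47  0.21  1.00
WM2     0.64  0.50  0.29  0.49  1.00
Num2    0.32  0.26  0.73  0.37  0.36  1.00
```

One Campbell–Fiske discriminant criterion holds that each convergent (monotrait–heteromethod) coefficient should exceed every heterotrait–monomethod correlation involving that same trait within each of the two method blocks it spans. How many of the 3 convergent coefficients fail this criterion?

Checking each validity diagonal entry against its comparison values:
Anx (methods 1·2): 0.67 vs {0.69, 0.49, 0.31, 0.37} → fail.
WM (methods 1·2): 0.50 vs {0.69, 0.49, 0.24, 0.36} → fail.
Num (methods 1·2): 0.73 vs {0.31, 0.37, 0.24, 0.36} → pass.
2 of 3 fail.

2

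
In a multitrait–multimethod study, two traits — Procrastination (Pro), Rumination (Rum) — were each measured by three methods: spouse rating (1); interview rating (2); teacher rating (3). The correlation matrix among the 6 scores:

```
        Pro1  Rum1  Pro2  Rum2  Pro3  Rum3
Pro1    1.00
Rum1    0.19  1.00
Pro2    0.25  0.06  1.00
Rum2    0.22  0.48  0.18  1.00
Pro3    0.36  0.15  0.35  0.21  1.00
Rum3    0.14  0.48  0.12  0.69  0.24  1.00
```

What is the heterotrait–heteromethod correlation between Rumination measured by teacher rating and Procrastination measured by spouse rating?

Different traits and methods: r(Rum3, Pro1) = 0.14.

0.14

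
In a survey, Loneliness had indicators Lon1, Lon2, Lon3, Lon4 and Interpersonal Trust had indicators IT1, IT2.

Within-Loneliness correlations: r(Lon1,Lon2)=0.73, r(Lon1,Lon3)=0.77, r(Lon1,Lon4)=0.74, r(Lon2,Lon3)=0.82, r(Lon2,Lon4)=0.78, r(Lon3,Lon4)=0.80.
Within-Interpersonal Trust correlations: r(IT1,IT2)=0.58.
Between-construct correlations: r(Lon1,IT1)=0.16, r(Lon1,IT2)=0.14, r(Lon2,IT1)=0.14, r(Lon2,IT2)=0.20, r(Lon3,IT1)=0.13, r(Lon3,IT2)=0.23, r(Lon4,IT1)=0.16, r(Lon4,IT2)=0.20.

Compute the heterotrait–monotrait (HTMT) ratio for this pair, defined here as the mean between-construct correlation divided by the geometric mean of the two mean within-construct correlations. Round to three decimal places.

Mean between = 1.36/8 = 0.1700.
Mean within-Lon = 4.64/6 = 0.7733; mean within-IT = 0.58/1 = 0.5800.
Geometric mean = √(0.7733 × 0.5800) = 0.6697.
HTMT = 0.1700 / 0.6697 = 0.254.

0.254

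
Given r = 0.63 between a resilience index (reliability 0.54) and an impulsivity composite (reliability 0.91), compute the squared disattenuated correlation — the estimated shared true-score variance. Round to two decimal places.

Disattenuated r = 0.63 / √(0.54 × 0.91) = 0.63 / 0.7010 = 0.8987.
Shared true-score variance = 0.8987² = 0.8077 ≈ 0.81.

0.81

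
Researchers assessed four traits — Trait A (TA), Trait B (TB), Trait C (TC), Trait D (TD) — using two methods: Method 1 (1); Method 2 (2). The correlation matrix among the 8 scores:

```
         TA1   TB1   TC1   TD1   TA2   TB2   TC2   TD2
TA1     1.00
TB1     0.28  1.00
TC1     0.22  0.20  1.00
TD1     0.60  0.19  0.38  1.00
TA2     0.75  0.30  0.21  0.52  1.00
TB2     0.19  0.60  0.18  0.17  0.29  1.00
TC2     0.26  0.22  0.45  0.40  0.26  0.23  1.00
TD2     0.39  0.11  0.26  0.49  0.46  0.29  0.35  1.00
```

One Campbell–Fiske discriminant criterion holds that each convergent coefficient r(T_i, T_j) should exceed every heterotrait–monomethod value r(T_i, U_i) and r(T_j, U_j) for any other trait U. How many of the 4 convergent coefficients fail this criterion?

1

Checking each validity diagonal entry against its comparison values:
TA (methods 1·2): 0.75 vs {0.28, 0.29, 0.22, 0.26, 0.60, 0.46} → pass.
TB (methods 1·2): 0.60 vs {0.28, 0.29, 0.20, 0.23, 0.19, 0.29} → pass.
TC (methods 1·2): 0.45 vs {0.22, 0.26, 0.20, 0.23, 0.38, 0.35} → pass.
TD (methods 1·2): 0.49 vs {0.60, 0.46, 0.19, 0.29, 0.38, 0.35} → fail.
1 of 4 fail.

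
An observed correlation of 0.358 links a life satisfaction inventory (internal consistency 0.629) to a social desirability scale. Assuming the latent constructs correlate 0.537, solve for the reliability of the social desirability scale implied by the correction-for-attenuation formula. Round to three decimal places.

0.707

r_true = r_obs / √(r_xx · r_yy) ⇒ 0.537 = 0.358 / √(0.629 · r_yy).
√(0.629 · r_yy) = 0.358 / 0.537 = 0.6667; 0.629 · r_yy = 0.4445; r_yy = 0.4445 / 0.629 ≈ 0.707.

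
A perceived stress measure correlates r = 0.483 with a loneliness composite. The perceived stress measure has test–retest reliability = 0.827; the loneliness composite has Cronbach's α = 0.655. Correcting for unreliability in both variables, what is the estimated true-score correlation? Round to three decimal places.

0.656

r_true = r_obs / √(r_xx · r_yy) = 0.483 / √(0.827 × 0.655) = 0.483 / √0.541685 = 0.483 / 0.7360 ≈ 0.656.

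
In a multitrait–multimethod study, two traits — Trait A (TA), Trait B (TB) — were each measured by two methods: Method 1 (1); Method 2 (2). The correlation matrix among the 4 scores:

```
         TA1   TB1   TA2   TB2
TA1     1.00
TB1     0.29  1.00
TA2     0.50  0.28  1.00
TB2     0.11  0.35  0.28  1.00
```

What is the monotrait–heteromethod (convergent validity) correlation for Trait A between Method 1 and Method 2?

Same trait (TA), different methods: r(TA1, TA2) = 0.50.

0.50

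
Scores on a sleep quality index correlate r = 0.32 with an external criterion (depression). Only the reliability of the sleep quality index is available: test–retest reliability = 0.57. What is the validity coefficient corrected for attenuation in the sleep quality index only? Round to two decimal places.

0.42

Single correction: r_c = r_obs / √r_xx = 0.32 / √0.57 = 0.32 / 0.7550 ≈ 0.42.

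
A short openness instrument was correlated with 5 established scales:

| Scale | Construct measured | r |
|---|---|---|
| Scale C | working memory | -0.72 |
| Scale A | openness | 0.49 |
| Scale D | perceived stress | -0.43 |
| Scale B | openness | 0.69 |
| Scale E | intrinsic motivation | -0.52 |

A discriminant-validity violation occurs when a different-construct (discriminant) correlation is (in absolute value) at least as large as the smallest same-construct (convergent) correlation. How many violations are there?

2

Convergent (same construct = openness): Scale A, Scale B.
Smallest convergent = 0.49. Discriminant |r|: 0.72, 0.43, 0.52; count ≥ 0.49 → 2.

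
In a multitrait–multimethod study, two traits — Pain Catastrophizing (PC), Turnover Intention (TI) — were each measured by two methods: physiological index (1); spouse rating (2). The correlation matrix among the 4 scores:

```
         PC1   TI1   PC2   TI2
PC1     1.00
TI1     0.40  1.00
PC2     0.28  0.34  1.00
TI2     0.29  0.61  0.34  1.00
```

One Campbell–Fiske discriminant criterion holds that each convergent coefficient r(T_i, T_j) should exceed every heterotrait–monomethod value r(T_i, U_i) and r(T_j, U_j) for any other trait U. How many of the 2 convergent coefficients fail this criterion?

1

Each convergent coefficient versus the relevant comparison correlations:
PC (methods 1·2): 0.28 vs {0.40, 0.34} → fail.
TI (methods 1·2): 0.61 vs {0.40, 0.34} → pass.
1 of 2 fail.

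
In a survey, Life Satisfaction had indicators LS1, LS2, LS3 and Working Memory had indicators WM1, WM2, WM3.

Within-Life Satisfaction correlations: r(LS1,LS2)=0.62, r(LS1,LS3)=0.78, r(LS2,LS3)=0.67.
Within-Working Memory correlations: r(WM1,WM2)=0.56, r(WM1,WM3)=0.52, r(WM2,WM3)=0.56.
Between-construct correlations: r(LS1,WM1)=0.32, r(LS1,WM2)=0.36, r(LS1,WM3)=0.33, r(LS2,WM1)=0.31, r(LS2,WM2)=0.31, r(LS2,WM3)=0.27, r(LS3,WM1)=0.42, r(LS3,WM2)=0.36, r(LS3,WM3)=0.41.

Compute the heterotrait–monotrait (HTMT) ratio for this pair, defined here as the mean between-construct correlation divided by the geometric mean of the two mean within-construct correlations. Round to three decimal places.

Mean between = 3.09/9 = 0.3433.
Mean within-LS = 2.07/3 = 0.6900; mean within-WM = 1.64/3 = 0.5467.
Geometric mean = √(0.6900 × 0.5467) = 0.6142.
HTMT = 0.3433 / 0.6142 = 0.559.

0.559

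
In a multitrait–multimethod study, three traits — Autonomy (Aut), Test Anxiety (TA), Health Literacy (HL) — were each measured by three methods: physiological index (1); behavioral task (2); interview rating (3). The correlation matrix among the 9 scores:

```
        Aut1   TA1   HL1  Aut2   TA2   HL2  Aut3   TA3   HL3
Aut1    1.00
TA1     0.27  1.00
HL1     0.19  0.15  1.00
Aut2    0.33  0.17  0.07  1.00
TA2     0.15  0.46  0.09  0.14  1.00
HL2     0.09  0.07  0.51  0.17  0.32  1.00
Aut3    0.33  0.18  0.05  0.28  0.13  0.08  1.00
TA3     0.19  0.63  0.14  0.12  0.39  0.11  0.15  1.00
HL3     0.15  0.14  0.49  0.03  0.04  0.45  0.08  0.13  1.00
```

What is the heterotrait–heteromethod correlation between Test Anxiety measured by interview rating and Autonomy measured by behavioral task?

0.12

Different traits and methods: r(TA3, Aut2) = 0.12.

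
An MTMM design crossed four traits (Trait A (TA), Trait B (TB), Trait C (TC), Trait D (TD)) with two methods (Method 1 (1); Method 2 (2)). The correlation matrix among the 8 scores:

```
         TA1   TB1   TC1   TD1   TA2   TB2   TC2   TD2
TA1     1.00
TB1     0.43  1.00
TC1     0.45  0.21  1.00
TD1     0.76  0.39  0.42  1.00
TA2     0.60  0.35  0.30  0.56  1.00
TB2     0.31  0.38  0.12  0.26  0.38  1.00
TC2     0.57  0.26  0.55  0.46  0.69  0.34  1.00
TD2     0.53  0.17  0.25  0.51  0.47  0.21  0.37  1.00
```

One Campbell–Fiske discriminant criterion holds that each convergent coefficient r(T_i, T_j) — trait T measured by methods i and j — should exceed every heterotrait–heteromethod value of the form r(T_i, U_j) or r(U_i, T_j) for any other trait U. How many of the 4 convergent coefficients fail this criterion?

Convergent coefficients and their comparison sets:
TA (methods 1·2): 0.60 vs {0.31, 0.35, 0.57, 0.30, 0.53, 0.56} → pass.
TB (methods 1·2): 0.38 vs {0.35, 0.31, 0.26, 0.12, 0.17, 0.26} → pass.
TC (methods 1·2): 0.55 vs {0.30, 0.57, 0.12, 0.26, 0.25, 0.46} → fail.
TD (methods 1·2): 0.51 vs {0.56, 0.53, 0.26, 0.17, 0.46, 0.25} → fail.
2 of 4 fail.

2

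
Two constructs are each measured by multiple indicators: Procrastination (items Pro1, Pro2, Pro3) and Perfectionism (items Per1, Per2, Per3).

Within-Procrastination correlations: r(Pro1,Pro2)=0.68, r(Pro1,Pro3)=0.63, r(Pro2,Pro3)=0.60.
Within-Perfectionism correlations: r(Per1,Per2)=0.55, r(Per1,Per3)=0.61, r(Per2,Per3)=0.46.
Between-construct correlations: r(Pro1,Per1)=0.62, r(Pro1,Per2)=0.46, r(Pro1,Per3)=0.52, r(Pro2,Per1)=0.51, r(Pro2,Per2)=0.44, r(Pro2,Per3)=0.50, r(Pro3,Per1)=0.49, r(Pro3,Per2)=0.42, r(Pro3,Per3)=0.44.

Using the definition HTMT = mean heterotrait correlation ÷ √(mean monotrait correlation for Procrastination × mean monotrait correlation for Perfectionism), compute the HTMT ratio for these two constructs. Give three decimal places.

0.834

Mean between = 4.40/9 = 0.4889.
Mean within-Pro = 1.91/3 = 0.6367; mean within-Per = 1.62/3 = 0.5400.
Geometric mean = √(0.6367 × 0.5400) = 0.5864.
HTMT = 0.4889 / 0.5864 = 0.834.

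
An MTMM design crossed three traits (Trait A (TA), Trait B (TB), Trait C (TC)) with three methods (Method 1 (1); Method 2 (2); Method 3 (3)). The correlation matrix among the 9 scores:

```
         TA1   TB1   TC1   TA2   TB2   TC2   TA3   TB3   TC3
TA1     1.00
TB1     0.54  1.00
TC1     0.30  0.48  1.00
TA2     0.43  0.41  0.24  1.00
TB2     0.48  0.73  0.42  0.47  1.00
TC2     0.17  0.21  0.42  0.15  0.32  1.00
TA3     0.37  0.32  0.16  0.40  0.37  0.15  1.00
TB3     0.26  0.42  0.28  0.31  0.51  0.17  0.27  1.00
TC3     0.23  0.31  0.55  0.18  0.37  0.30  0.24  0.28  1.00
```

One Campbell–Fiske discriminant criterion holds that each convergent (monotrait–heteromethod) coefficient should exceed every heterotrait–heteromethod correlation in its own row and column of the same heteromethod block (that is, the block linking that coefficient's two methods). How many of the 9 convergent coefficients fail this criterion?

3

Checking each validity diagonal entry against its comparison values:
TA (methods 1·2): 0.43 vs {0.48, 0.41, 0.17, 0.24} → fail.
TA (methods 1·3): 0.37 vs {0.26, 0.32, 0.23, 0.16} → pass.
TA (methods 2·3): 0.40 vs {0.31, 0.37, 0.18, 0.15} → pass.
TB (methods 1·2): 0.73 vs {0.41, 0.48, 0.21, 0.42} → pass.
TB (methods 1·3): 0.42 vs {0.32, 0.26, 0.31, 0.28} → pass.
TB (methods 2·3): 0.51 vs {0.37, 0.31, 0.37, 0.17} → pass.
TC (methods 1·2): 0.42 vs {0.24, 0.17, 0.42, 0.21} → fail.
TC (methods 1·3): 0.55 vs {0.16, 0.23, 0.28, 0.31} → pass.
TC (methods 2·3): 0.30 vs {0.15, 0.18, 0.17, 0.37} → fail.
3 of 9 fail.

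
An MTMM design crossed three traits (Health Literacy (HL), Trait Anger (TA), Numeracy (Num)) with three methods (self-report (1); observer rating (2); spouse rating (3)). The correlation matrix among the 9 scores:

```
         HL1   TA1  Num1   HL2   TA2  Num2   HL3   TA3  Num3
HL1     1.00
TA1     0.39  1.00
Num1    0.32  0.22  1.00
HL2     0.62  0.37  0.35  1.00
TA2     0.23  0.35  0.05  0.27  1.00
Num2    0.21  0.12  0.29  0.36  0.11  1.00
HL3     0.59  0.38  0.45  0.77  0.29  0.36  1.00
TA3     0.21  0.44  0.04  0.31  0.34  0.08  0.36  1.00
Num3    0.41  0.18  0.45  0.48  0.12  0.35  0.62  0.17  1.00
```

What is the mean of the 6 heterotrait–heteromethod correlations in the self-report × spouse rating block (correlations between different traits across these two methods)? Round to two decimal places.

0.28

HTHM values (method 1 × method 3): 0.21, 0.41, 0.38, 0.18, 0.45, 0.04; mean = 1.67/6 = 0.28.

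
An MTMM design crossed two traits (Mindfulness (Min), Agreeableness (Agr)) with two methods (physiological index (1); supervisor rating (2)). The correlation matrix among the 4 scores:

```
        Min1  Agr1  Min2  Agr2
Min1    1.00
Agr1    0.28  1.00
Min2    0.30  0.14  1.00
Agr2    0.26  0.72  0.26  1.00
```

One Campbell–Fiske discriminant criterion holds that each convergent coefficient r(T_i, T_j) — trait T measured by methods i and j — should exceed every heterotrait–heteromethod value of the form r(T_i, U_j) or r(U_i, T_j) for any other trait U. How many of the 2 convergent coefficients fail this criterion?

0

Convergent coefficients and their comparison sets:
Min (methods 1·2): 0.30 vs {0.26, 0.14} → pass.
Agr (methods 1·2): 0.72 vs {0.14, 0.26} → pass.
0 of 2 fail.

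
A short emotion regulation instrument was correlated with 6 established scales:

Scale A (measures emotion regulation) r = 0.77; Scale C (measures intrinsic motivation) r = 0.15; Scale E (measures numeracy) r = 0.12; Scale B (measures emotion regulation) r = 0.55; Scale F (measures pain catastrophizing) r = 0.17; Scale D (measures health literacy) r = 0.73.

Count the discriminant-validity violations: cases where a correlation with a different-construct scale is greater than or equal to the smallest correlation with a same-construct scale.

Convergent (same construct = emotion regulation): Scale A, Scale B.
Smallest convergent = 0.55. Discriminant values: 0.15, 0.12, 0.17, 0.73; count ≥ 0.55 → 1.

1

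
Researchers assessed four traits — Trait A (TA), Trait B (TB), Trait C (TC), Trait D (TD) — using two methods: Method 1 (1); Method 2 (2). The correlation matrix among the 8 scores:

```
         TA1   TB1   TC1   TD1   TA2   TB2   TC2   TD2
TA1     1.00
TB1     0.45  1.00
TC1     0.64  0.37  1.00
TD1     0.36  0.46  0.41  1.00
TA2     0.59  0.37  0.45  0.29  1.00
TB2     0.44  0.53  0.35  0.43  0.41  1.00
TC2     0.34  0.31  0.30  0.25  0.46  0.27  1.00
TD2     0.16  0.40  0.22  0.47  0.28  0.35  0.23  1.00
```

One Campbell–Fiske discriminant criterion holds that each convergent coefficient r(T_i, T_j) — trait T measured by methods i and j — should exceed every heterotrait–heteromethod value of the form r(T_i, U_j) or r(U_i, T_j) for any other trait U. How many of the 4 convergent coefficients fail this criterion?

Each convergent coefficient versus the relevant comparison correlations:
TA (methods 1·2): 0.59 vs {0.44, 0.37, 0.34, 0.45, 0.16, 0.29} → pass.
TB (methods 1·2): 0.53 vs {0.37, 0.44, 0.31, 0.35, 0.40, 0.43} → pass.
TC (methods 1·2): 0.30 vs {0.45, 0.34, 0.35, 0.31, 0.22, 0.25} → fail.
TD (methods 1·2): 0.47 vs {0.29, 0.16, 0.43, 0.40, 0.25, 0.22} → pass.
1 of 4 fail.

1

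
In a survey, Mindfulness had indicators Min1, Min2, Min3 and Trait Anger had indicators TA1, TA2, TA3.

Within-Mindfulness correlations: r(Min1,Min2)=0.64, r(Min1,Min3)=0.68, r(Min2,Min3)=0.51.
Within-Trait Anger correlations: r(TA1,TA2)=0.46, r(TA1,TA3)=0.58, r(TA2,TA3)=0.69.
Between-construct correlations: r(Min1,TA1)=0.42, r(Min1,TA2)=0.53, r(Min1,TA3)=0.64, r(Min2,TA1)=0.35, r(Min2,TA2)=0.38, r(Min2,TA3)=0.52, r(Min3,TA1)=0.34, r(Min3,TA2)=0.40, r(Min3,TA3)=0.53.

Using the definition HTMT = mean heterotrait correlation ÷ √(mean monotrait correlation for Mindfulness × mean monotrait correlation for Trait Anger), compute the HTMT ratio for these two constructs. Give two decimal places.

Mean heterotrait r = 4.11/9 = 0.4567.
Mean within-Min = 1.83/3 = 0.6100; mean within-TA = 1.73/3 = 0.5767.
Geometric mean = √(0.6100 × 0.5767) = 0.5931.
HTMT = 0.4567 / 0.5931 = 0.77.

0.77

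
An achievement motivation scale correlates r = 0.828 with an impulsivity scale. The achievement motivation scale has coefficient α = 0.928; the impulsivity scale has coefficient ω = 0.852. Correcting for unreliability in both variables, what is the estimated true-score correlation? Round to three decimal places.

0.931

r_true = r_obs / √(r_xx · r_yy) = 0.828 / √(0.928 × 0.852) = 0.828 / √0.790656 = 0.828 / 0.8892 ≈ 0.931.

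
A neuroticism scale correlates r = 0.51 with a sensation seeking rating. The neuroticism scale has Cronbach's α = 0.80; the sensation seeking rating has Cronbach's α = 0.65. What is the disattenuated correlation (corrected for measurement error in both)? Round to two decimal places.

0.71

r_true = r_obs / √(r_xx · r_yy) = 0.51 / √(0.80 × 0.65) = 0.51 / √0.5200 = 0.51 / 0.7211 ≈ 0.71.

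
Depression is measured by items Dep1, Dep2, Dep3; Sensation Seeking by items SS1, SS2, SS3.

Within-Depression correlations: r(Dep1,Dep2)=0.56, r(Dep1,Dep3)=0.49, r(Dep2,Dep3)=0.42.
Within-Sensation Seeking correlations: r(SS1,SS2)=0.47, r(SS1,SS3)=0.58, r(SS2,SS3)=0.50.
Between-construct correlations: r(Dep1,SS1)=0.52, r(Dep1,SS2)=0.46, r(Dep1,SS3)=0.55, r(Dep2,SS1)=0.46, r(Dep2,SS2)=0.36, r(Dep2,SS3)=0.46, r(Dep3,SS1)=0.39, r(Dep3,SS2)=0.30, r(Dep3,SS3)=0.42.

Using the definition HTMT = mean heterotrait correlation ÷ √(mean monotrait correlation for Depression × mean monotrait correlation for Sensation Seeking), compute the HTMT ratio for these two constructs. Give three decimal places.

0.866

Mean between = 3.92/9 = 0.4356.
Mean within-Dep = 1.47/3 = 0.4900; mean within-SS = 1.55/3 = 0.5167.
Geometric mean = √(0.4900 × 0.5167) = 0.5032.
HTMT = 0.4356 / 0.5032 = 0.866.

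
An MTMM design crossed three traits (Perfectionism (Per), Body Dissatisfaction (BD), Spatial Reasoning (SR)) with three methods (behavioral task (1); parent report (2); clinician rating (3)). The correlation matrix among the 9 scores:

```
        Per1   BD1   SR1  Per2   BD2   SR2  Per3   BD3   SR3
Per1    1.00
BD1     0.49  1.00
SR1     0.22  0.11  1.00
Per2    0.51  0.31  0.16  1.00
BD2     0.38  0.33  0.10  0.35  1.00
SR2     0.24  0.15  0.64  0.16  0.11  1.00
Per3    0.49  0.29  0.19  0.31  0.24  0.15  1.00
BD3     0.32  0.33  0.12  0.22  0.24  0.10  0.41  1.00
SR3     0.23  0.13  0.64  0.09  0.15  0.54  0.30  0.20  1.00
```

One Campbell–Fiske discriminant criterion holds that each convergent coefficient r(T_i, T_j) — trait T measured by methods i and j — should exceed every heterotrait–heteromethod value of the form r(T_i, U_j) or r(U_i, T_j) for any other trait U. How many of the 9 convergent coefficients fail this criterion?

2

Checking each validity diagonal entry against its comparison values:
Per (methods 1·2): 0.51 vs {0.38, 0.31, 0.24, 0.16} → pass.
Per (methods 1·3): 0.49 vs {0.32, 0.29, 0.23, 0.19} → pass.
Per (methods 2·3): 0.31 vs {0.22, 0.24, 0.09, 0.15} → pass.
BD (methods 1·2): 0.33 vs {0.31, 0.38, 0.15, 0.10} → fail.
BD (methods 1·3): 0.33 vs {0.29, 0.32, 0.13, 0.12} → pass.
BD (methods 2·3): 0.24 vs {0.24, 0.22, 0.15, 0.10} → fail.
SR (methods 1·2): 0.64 vs {0.16, 0.24, 0.10, 0.15} → pass.
SR (methods 1·3): 0.64 vs {0.19, 0.23, 0.12, 0.13} → pass.
SR (methods 2·3): 0.54 vs {0.15, 0.09, 0.10, 0.15} → pass.
2 of 9 fail.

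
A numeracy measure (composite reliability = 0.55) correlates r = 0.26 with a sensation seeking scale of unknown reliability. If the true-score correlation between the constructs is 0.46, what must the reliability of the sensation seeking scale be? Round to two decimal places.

r_true = r_obs / √(r_xx · r_yy) ⇒ 0.46 = 0.26 / √(0.55 · r_yy).
√(0.55 · r_yy) = 0.26 / 0.46 = 0.5652; 0.55 · r_yy = 0.3195; r_yy = 0.3195 / 0.55 ≈ 0.58.

0.58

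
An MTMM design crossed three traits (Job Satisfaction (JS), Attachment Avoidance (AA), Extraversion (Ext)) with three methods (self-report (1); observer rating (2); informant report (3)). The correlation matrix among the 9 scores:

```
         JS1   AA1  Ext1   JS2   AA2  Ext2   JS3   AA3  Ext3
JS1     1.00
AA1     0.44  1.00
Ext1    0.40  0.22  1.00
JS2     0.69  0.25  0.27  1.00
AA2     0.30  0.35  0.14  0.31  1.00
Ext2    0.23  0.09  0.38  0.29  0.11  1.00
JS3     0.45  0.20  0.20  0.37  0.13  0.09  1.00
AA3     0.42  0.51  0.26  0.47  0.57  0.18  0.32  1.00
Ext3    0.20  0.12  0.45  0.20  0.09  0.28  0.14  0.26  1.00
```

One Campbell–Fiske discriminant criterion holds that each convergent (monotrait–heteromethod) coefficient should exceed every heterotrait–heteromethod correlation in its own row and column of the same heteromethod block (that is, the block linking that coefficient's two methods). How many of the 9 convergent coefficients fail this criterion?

Each convergent coefficient versus the relevant comparison correlations:
JS (methods 1·2): 0.69 vs {0.30, 0.25, 0.23, 0.27} → pass.
JS (methods 1·3): 0.45 vs {0.42, 0.20, 0.20, 0.20} → pass.
JS (methods 2·3): 0.37 vs {0.47, 0.13, 0.20, 0.09} → fail.
AA (methods 1·2): 0.35 vs {0.25, 0.30, 0.09, 0.14} → pass.
AA (methods 1·3): 0.51 vs {0.20, 0.42, 0.12, 0.26} → pass.
AA (methods 2·3): 0.57 vs {0.13, 0.47, 0.09, 0.18} → pass.
Ext (methods 1·2): 0.38 vs {0.27, 0.23, 0.14, 0.09} → pass.
Ext (methods 1·3): 0.45 vs {0.20, 0.20, 0.26, 0.12} → pass.
Ext (methods 2·3): 0.28 vs {0.09, 0.20, 0.18, 0.09} → pass.
1 of 9 fail.

1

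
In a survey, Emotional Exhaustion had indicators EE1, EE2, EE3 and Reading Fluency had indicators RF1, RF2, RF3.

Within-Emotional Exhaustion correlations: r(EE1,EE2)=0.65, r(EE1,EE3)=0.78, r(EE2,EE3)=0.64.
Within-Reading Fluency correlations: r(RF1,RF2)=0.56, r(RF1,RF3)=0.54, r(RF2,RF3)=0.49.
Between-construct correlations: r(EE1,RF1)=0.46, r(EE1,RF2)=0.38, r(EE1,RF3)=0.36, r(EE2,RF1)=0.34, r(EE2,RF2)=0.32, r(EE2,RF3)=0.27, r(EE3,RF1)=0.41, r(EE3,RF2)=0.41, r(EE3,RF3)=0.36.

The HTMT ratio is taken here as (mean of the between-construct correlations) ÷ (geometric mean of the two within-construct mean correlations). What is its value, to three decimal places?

0.608

Between-construct mean = 3.31/9 = 0.3678.
Mean within-EE = 2.07/3 = 0.6900; mean within-RF = 1.59/3 = 0.5300.
Geometric mean = √(0.6900 × 0.5300) = 0.6047.
HTMT = 0.3678 / 0.6047 = 0.608.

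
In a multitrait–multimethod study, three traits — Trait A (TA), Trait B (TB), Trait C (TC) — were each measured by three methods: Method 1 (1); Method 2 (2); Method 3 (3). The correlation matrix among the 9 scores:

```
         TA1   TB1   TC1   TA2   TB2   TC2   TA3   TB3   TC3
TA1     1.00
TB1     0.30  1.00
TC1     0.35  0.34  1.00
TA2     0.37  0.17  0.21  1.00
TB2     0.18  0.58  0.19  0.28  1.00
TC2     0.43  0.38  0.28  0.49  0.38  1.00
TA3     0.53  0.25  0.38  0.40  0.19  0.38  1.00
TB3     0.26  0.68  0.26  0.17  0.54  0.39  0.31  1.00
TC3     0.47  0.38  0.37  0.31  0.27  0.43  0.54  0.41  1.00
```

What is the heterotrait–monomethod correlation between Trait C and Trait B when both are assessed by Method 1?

Different traits, same method: r(TC1, TB1) = 0.34.

0.34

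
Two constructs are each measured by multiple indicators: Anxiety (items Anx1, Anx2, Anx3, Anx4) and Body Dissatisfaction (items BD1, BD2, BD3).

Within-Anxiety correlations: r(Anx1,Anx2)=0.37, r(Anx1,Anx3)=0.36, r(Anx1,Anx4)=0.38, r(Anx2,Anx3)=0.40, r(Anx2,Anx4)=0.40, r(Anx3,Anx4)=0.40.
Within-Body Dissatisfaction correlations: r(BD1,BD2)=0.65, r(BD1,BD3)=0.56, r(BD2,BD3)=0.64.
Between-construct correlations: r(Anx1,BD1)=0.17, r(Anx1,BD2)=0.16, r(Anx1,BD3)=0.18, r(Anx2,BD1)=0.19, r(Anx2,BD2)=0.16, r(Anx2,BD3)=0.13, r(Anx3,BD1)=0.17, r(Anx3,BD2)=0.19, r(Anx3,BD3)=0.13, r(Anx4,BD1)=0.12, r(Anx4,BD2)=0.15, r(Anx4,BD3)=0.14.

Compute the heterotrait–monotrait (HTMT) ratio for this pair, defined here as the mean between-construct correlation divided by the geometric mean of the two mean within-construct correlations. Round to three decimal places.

Mean heterotrait r = 1.89/12 = 0.1575.
Mean within-Anx = 2.31/6 = 0.3850; mean within-BD = 1.85/3 = 0.6167.
Geometric mean = √(0.3850 × 0.6167) = 0.4873.
HTMT = 0.1575 / 0.4873 = 0.323.

0.323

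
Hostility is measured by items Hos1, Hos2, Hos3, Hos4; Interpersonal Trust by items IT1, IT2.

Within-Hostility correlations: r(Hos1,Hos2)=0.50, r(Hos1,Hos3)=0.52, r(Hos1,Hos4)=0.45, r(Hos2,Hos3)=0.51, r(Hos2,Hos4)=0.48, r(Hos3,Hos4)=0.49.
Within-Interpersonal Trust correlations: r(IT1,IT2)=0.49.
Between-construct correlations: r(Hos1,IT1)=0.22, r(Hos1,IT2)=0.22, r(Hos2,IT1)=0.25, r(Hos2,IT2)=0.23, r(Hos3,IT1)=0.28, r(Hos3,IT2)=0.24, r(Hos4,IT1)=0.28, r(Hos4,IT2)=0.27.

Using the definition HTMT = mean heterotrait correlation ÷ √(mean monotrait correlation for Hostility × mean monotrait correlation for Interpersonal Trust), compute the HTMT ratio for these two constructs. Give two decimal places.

Mean between = 1.99/8 = 0.2488.
Mean within-Hos = 2.95/6 = 0.4917; mean within-IT = 0.49/1 = 0.4900.
Geometric mean = √(0.4917 × 0.4900) = 0.4908.
HTMT = 0.2488 / 0.4908 = 0.51.

0.51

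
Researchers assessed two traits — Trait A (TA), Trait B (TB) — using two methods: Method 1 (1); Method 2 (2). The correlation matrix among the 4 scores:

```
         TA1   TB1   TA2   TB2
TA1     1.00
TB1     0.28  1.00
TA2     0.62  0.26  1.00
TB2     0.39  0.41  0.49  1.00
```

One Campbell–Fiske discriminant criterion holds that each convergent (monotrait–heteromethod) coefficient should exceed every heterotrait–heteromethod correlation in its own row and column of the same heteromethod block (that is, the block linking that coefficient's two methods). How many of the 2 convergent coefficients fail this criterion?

0

Convergent coefficients and their comparison sets:
TA (methods 1·2): 0.62 vs {0.39, 0.26} → pass.
TB (methods 1·2): 0.41 vs {0.26, 0.39} → pass.
0 of 2 fail.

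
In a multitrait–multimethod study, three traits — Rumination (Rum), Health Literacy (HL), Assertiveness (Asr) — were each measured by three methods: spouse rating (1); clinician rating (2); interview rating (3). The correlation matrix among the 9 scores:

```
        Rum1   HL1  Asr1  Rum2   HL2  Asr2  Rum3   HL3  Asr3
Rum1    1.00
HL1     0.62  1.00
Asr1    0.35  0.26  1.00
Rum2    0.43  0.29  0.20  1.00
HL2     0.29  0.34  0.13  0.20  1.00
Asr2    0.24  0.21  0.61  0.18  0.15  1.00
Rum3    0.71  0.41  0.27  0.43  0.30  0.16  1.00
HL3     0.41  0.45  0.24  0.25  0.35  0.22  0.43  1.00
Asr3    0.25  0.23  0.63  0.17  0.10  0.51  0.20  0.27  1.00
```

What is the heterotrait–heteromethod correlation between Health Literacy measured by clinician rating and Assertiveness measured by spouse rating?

Different traits and methods: r(HL2, Asr1) = 0.13.

0.13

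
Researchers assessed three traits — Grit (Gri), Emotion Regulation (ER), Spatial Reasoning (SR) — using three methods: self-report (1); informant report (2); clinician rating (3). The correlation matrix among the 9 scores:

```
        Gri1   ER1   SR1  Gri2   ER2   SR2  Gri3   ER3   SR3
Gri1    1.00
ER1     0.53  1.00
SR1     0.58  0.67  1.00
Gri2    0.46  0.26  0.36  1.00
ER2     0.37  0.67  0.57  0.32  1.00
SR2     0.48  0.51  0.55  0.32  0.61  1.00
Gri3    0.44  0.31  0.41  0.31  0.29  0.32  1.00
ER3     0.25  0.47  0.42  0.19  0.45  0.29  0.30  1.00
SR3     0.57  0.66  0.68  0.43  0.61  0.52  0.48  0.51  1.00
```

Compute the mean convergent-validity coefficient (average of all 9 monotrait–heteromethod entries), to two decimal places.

0.51

Convergent values: 0.46, 0.44, 0.31, 0.67, 0.47, 0.45, 0.55, 0.68, 0.52; mean = 4.55/9 = 0.51.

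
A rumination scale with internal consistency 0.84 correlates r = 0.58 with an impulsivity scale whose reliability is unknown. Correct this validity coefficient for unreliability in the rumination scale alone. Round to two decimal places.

Single correction: r_c = r_obs / √r_xx = 0.58 / √0.84 = 0.58 / 0.9165 ≈ 0.63.

0.63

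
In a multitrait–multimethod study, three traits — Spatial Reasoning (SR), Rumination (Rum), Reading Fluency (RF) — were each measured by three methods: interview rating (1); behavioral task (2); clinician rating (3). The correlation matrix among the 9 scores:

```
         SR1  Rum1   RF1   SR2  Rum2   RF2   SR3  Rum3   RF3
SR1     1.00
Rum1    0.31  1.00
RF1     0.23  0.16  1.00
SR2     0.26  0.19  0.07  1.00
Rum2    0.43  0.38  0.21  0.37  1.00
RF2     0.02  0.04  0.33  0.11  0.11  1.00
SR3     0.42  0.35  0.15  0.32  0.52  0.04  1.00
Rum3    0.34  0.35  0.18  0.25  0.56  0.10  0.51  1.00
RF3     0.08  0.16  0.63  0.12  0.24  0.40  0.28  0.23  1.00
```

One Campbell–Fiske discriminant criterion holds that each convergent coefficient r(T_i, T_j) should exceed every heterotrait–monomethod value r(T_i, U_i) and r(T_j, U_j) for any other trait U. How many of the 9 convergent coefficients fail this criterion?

Checking each validity diagonal entry against its comparison values:
SR (methods 1·2): 0.26 vs {0.31, 0.37, 0.23, 0.11} → fail.
SR (methods 1·3): 0.42 vs {0.31, 0.51, 0.23, 0.28} → fail.
SR (methods 2·3): 0.32 vs {0.37, 0.51, 0.11, 0.28} → fail.
Rum (methods 1·2): 0.38 vs {0.31, 0.37, 0.16, 0.11} → pass.
Rum (methods 1·3): 0.35 vs {0.31, 0.51, 0.16, 0.23} → fail.
Rum (methods 2·3): 0.56 vs {0.37, 0.51, 0.11, 0.23} → pass.
RF (methods 1·2): 0.33 vs {0.23, 0.11, 0.16, 0.11} → pass.
RF (methods 1·3): 0.63 vs {0.23, 0.28, 0.16, 0.23} → pass.
RF (methods 2·3): 0.40 vs {0.11, 0.28, 0.11, 0.23} → pass.
4 of 9 fail.

4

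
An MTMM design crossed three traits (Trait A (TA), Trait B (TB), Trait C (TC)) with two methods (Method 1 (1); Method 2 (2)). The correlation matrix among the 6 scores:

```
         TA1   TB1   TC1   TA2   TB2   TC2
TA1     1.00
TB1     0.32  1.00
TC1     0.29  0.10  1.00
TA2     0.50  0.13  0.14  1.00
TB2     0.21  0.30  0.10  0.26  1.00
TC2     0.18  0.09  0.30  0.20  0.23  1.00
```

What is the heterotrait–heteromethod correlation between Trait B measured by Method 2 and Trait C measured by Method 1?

0.10

Different traits and methods: r(TB2, TC1) = 0.10.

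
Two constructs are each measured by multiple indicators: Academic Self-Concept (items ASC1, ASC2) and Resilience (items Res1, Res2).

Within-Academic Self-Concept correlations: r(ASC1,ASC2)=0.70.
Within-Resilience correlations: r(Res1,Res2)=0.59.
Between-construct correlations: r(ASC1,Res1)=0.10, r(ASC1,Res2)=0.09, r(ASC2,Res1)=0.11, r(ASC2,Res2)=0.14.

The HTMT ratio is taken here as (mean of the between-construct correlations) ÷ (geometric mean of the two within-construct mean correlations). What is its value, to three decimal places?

Mean heterotrait r = 0.44/4 = 0.1100.
Mean within-ASC = 0.70/1 = 0.7000; mean within-Res = 0.59/1 = 0.5900.
Geometric mean = √(0.7000 × 0.5900) = 0.6427.
HTMT = 0.1100 / 0.6427 = 0.171.

0.171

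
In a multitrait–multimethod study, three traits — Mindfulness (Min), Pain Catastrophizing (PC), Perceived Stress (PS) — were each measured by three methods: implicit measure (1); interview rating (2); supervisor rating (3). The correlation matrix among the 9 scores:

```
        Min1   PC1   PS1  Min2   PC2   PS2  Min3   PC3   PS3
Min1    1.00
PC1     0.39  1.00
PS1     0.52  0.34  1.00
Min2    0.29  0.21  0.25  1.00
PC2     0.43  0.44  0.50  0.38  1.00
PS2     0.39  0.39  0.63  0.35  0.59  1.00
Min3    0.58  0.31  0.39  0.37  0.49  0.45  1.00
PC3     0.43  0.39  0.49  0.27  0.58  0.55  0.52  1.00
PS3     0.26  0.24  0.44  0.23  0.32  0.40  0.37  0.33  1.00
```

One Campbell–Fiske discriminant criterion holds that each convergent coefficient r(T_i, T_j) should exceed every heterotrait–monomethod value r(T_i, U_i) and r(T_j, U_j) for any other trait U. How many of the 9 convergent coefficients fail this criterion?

Convergent coefficients and their comparison sets:
Min (methods 1·2): 0.29 vs {0.39, 0.38, 0.52, 0.35} → fail.
Min (methods 1·3): 0.58 vs {0.39, 0.52, 0.52, 0.37} → pass.
Min (methods 2·3): 0.37 vs {0.38, 0.52, 0.35, 0.37} → fail.
PC (methods 1·2): 0.44 vs {0.39, 0.38, 0.34, 0.59} → fail.
PC (methods 1·3): 0.39 vs {0.39, 0.52, 0.34, 0.33} → fail.
PC (methods 2·3): 0.58 vs {0.38, 0.52, 0.59, 0.33} → fail.
PS (methods 1·2): 0.63 vs {0.52, 0.35, 0.34, 0.59} → pass.
PS (methods 1·3): 0.44 vs {0.52, 0.37, 0.34, 0.33} → fail.
PS (methods 2·3): 0.40 vs {0.35, 0.37, 0.59, 0.33} → fail.
7 of 9 fail.

7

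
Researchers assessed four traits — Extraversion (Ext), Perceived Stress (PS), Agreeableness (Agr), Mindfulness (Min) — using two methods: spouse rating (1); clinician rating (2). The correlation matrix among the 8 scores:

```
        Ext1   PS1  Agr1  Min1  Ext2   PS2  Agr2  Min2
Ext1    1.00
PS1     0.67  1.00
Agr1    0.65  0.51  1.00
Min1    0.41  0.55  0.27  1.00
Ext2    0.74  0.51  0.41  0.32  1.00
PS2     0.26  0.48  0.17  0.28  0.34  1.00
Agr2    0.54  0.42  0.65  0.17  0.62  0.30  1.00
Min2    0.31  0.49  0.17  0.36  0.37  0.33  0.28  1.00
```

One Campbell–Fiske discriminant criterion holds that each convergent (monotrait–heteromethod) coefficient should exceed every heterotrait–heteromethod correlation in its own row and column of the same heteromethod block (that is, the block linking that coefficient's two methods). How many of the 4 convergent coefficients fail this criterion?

2

Convergent coefficients and their comparison sets:
Ext (methods 1·2): 0.74 vs {0.26, 0.51, 0.54, 0.41, 0.31, 0.32} → pass.
PS (methods 1·2): 0.48 vs {0.51, 0.26, 0.42, 0.17, 0.49, 0.28} → fail.
Agr (methods 1·2): 0.65 vs {0.41, 0.54, 0.17, 0.42, 0.17, 0.17} → pass.
Min (methods 1·2): 0.36 vs {0.32, 0.31, 0.28, 0.49, 0.17, 0.17} → fail.
2 of 4 fail.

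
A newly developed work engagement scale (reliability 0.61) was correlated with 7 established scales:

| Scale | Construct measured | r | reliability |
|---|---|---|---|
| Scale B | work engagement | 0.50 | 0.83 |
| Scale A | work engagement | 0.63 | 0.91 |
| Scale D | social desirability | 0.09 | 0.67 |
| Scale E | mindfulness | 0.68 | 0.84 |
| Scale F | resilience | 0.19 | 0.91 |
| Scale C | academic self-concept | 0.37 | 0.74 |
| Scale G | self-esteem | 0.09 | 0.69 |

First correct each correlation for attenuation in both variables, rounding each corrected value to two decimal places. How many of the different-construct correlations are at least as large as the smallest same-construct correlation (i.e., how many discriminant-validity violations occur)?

Disattenuated r (r / √(r_scale · r_new)):
  Scale B (conv): 0.50 / √(0.83·0.61) = 0.70
  Scale A (conv): 0.63 / √(0.91·0.61) = 0.85
  Scale D (disc): 0.09 / √(0.67·0.61) = 0.14
  Scale E (disc): 0.68 / √(0.84·0.61) = 0.95
  Scale F (disc): 0.19 / √(0.91·0.61) = 0.26
  Scale C (disc): 0.37 / √(0.74·0.61) = 0.55
  Scale G (disc): 0.09 / √(0.69·0.61) = 0.14
Smallest convergent = 0.70. Discriminant values: 0.14, 0.95, 0.26, 0.55, 0.14; count ≥ 0.70 → 1.

1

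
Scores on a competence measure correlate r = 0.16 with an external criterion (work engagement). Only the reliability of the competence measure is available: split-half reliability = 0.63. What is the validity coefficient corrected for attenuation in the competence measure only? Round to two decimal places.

0.20

Single correction: r_c = r_obs / √r_xx = 0.16 / √0.63 = 0.16 / 0.7937 ≈ 0.20.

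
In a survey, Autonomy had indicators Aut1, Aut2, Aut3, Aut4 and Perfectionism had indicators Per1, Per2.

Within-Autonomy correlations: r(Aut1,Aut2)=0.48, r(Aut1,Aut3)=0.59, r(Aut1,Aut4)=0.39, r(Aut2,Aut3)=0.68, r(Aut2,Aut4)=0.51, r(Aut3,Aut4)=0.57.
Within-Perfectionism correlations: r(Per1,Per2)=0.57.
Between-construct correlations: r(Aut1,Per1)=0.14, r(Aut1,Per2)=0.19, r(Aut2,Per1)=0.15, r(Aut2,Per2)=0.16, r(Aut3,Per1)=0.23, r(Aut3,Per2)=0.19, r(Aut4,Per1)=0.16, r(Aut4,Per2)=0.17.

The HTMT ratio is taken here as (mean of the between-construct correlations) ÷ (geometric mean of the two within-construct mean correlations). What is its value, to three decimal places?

0.314

Mean between = 1.39/8 = 0.1738.
Mean within-Aut = 3.22/6 = 0.5367; mean within-Per = 0.57/1 = 0.5700.
Geometric mean = √(0.5367 × 0.5700) = 0.5531.
HTMT = 0.1738 / 0.5531 = 0.314.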